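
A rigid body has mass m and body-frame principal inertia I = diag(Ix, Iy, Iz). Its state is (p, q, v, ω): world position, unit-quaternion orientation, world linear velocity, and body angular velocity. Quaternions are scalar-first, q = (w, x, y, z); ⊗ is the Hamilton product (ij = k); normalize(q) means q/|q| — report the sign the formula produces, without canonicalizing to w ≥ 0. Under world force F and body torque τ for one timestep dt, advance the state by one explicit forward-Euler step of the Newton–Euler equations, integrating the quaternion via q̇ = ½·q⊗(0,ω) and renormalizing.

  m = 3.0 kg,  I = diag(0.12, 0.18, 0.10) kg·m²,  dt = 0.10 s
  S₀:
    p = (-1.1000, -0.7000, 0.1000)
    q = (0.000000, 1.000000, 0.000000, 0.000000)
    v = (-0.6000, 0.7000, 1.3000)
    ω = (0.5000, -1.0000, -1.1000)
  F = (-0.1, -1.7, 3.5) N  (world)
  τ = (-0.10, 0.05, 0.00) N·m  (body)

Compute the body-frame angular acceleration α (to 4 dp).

α = (-0.1000, 0.3389, 0.3000)

precession coupling ω×(Iω) = (-0.0880, -0.0110, -0.0300)
angular accel α = (-0.1000, 0.3389, 0.3000)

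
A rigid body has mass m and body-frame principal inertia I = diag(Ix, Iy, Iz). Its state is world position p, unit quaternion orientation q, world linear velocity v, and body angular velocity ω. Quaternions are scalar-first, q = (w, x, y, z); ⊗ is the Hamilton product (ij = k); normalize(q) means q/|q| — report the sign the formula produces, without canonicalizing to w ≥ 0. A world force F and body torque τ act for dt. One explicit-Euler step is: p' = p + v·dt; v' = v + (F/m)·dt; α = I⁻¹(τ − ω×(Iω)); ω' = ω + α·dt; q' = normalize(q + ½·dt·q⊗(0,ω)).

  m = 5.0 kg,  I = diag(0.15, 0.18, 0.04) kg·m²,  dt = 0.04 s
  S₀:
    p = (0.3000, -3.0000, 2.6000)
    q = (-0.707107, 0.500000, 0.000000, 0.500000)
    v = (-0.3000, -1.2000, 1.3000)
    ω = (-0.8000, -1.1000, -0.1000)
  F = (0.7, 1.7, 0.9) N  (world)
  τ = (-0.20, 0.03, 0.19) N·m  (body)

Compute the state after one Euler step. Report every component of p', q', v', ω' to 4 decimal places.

p' = (0.2880, -3.0480, 2.6520)
q' = (-0.6978, 0.5221, 0.0086, 0.4902)
v' = (-0.2944, -1.1864, 1.3072)
ω' = (-0.8492, -1.0953, 0.0636)

(τ − ω×Iω)/I = (-1.2307, 0.1178, 4.0900)
new body rate ω' = (-0.8492, -1.0953, 0.0636)
2q̇ = q⊗(0,ω) = (0.4500000, 1.1156856, 0.4278177, -0.4792893)
updated quaternion q' = (-0.6978, 0.5221, 0.0086, 0.4902)
linear accel F/m = (0.1400, 0.3400, 0.1800)
p + v·dt = (0.2880, -3.0480, 2.6520)
new velocity v' = (-0.2944, -1.1864, 1.3072)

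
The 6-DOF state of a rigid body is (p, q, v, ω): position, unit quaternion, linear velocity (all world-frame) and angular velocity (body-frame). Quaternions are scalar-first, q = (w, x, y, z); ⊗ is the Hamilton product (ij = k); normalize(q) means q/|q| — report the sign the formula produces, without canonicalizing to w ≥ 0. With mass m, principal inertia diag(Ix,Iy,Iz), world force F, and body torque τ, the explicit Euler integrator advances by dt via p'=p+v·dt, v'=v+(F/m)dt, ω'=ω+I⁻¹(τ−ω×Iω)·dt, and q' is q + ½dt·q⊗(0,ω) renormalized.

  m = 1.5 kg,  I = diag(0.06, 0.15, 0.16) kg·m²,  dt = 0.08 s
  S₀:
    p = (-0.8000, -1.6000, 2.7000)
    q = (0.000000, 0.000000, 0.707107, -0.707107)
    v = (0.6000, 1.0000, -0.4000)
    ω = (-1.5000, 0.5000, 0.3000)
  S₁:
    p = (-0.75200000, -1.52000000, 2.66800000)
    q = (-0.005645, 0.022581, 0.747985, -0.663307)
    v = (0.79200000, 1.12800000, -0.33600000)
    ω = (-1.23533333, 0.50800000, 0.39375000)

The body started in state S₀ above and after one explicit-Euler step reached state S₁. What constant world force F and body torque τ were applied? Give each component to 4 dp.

velocity change Δv = (0.19200000, 0.12800000, 0.06400000)
F = m·Δv/dt = (3.6000, 2.4000, 1.2000)
Δω = ω₁−ω₀ = (0.26466667, 0.00800000, 0.09375000)
gyro term ω₀×Iω₀ = (0.0015, 0.0450, -0.0675)
I·α + gyro = (0.2000, 0.0600, 0.1200)

F = (3.6000, 2.4000, 1.2000)
τ = (0.2000, 0.0600, 0.1200)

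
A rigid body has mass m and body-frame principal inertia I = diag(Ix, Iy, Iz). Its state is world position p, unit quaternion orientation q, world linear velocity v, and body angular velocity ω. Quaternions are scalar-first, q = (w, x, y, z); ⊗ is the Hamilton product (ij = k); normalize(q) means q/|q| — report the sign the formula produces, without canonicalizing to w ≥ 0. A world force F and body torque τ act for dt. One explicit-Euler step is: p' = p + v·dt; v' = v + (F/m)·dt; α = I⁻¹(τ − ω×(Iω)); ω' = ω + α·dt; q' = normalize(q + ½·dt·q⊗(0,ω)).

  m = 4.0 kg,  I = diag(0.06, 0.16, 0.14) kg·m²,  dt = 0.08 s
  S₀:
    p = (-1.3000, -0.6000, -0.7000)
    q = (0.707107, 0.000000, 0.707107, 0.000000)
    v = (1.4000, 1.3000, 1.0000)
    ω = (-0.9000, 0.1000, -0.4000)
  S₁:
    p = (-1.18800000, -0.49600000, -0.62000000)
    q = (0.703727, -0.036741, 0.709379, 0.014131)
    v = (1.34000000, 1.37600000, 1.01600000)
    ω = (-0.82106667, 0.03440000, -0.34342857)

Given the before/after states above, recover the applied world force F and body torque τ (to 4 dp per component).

velocity change Δv = (-0.06000000, 0.07600000, 0.01600000)
m·(v₁−v₀)/dt = (-3.0000, 3.8000, 0.8000)
ω₁ − ω₀ = (0.07893333, -0.06560000, 0.05657143)
ω₀×(Iω₀) = (0.0008, -0.0288, -0.0090)
τ = I·(Δω/dt) + ω₀×(Iω₀) = (0.0600, -0.1600, 0.0900)

F = (-3.0000, 3.8000, 0.8000)
τ = (0.0600, -0.1600, 0.0900)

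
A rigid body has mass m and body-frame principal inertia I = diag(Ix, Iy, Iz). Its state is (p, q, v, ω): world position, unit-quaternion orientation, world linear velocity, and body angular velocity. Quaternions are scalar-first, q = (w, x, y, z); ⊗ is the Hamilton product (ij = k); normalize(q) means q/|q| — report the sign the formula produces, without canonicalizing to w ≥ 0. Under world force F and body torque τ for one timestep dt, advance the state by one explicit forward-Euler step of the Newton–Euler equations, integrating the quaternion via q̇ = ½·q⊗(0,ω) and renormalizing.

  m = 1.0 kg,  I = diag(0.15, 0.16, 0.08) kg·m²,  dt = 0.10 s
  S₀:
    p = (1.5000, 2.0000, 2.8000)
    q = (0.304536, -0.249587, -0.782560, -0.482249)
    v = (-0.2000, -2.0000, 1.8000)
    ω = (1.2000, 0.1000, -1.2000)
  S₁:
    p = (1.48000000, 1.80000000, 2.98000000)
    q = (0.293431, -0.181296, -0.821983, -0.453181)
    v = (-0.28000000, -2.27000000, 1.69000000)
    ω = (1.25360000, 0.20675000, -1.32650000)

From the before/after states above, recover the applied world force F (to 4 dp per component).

F = (-0.8000, -2.7000, -1.1000)

v₁ − v₀ = (-0.08000000, -0.27000000, -0.11000000)
F = m·Δv/dt = (-0.8000, -2.7000, -1.1000)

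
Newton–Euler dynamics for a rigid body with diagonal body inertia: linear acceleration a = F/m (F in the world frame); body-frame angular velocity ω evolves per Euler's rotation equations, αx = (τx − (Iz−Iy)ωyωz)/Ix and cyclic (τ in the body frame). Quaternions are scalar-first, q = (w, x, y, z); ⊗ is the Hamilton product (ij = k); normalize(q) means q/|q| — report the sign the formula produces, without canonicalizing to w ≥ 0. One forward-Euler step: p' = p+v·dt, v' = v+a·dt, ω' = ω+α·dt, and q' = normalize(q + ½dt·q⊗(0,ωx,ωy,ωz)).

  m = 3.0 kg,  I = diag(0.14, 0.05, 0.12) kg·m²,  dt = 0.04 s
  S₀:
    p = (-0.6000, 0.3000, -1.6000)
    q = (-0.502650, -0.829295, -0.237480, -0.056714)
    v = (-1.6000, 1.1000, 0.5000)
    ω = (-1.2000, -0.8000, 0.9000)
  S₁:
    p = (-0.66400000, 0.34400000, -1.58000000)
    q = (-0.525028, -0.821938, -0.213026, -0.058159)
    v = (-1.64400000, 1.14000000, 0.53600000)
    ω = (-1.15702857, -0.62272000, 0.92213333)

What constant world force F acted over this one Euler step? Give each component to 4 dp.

F = (-3.3000, 3.0000, 2.7000)

v₁ − v₀ = (-0.04400000, 0.04000000, 0.03600000)
m·(v₁−v₀)/dt = (-3.3000, 3.0000, 2.7000)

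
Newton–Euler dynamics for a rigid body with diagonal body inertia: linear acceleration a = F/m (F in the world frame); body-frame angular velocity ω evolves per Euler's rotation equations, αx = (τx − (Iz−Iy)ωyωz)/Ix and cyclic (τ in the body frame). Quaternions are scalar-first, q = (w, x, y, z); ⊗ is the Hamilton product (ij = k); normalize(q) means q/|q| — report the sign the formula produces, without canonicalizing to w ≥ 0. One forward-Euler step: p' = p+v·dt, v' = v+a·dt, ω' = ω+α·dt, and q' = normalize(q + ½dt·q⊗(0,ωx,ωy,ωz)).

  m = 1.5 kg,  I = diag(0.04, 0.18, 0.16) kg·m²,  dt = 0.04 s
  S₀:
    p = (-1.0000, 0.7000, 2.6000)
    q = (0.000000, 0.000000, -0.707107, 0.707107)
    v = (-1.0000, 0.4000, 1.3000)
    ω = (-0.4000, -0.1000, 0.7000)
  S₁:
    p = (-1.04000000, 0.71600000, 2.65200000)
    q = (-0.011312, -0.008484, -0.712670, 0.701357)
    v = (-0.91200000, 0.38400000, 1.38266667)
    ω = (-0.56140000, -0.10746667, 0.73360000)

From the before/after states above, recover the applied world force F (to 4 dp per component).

Δv = v₁−v₀ = (0.08800000, -0.01600000, 0.08266667)
m·(v₁−v₀)/dt = (3.3000, -0.6000, 3.1000)

F = (3.3000, -0.6000, 3.1000)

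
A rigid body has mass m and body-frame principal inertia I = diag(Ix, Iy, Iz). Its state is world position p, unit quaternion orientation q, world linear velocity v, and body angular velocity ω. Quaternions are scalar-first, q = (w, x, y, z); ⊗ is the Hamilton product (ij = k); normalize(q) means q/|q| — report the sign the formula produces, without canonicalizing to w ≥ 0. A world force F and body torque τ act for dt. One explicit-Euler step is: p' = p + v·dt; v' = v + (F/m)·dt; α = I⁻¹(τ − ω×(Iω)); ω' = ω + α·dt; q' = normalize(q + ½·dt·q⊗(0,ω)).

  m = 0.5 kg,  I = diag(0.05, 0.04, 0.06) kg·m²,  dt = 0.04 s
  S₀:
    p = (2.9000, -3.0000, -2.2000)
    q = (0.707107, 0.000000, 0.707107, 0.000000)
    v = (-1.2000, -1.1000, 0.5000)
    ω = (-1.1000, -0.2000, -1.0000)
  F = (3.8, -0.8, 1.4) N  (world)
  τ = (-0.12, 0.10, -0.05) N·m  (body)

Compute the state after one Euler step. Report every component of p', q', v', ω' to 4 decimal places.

p' = (2.8520, -3.0440, -2.1800)
q' = (0.7096, -0.0297, 0.7040, 0.0014)
v' = (-0.8960, -1.1640, 0.6120)
ω' = (-1.1992, -0.0890, -1.0319)

precession coupling ω×(Iω) = (0.0040, -0.0110, -0.0022)
α = I⁻¹(τ − ω×Iω) = (-2.4800, 2.7750, -0.7967)
ω + α·dt = (-1.1992, -0.0890, -1.0319)
Hamilton product q⊗(0,ω) = (0.1414214, -1.4849247, -0.1414214, 0.0707107)
q' = normalize(q + ½dt·q⊗(0,ω)) = (0.7096, -0.0297, 0.7040, 0.0014)
a = (7.6000, -1.6000, 2.8000)
p + v·dt = (2.8520, -3.0440, -2.1800)
v + (F/m)dt = (-0.8960, -1.1640, 0.6120)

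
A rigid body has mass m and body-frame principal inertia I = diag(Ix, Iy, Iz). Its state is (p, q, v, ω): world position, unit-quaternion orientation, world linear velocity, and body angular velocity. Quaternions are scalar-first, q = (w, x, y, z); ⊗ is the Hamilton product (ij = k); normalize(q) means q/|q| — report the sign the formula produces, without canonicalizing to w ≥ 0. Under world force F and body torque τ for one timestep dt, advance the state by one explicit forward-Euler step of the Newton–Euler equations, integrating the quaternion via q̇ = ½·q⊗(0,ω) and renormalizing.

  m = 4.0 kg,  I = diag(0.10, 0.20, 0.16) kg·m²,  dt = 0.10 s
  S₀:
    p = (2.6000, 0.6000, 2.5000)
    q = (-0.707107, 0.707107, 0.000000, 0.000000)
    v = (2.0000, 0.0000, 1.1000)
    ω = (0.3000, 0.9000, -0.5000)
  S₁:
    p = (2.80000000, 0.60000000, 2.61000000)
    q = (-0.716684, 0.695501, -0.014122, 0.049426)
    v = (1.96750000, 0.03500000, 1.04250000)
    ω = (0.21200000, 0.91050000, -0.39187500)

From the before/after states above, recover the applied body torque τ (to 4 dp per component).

ω₁ − ω₀ = (-0.08800000, 0.01050000, 0.10812500)
ω₀×(Iω₀) = (0.0180, 0.0090, 0.0270)
τ = I·(Δω/dt) + ω₀×(Iω₀) = (-0.0700, 0.0300, 0.2000)

τ = (-0.0700, 0.0300, 0.2000)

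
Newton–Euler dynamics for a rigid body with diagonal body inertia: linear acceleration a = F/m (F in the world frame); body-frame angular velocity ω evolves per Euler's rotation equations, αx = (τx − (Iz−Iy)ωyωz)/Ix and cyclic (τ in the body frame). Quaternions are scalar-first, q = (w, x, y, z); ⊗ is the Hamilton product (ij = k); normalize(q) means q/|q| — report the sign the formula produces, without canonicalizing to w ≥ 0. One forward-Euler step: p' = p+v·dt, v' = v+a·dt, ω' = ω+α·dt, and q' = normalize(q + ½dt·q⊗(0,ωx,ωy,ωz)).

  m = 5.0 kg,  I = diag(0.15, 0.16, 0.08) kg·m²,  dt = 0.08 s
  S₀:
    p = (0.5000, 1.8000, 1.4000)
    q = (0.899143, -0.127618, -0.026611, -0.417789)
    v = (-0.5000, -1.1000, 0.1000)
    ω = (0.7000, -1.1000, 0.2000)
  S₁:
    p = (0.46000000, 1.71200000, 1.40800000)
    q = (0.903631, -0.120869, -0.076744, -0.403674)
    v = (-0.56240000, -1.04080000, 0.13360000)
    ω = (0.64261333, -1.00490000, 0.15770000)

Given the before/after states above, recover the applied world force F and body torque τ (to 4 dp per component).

F = (-3.9000, 3.7000, 2.1000)
τ = (-0.0900, 0.2000, -0.0500)

rate change Δω = (-0.05738667, 0.09510000, -0.04230000)
gyro term ω₀×Iω₀ = (0.0176, 0.0098, -0.0077)
applied torque τ = (-0.0900, 0.2000, -0.0500)
v₁ − v₀ = (-0.06240000, 0.05920000, 0.03360000)
applied force F = (-3.9000, 3.7000, 2.1000)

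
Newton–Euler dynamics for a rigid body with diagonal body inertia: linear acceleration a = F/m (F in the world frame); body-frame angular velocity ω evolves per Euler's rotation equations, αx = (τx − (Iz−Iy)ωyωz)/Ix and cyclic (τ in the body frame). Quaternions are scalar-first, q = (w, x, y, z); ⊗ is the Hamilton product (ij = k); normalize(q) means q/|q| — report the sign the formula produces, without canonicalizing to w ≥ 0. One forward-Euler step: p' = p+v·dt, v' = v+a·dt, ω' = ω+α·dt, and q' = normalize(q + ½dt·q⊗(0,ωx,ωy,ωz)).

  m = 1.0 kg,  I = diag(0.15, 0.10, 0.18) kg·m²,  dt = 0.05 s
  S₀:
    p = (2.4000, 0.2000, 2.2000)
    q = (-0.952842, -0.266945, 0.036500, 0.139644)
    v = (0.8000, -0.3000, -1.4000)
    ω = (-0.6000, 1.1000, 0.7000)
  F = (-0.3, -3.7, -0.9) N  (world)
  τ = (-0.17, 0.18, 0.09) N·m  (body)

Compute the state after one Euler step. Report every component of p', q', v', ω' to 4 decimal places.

p' = (2.4400, 0.1850, 2.1300)
q' = (-0.9597, -0.2557, 0.0129, 0.1161)
v' = (0.7850, -0.4850, -1.4450)
ω' = (-0.6772, 1.1837, 0.7158)

gyro term ω×Iω = (0.0616, 0.0126, 0.0330)
angular accel α = (-1.5440, 1.6740, 0.3167)
ω + α·dt = (-0.6772, 1.1837, 0.7158)
q⊗(0,ω) = (-0.2980678, 0.4436468, -0.9450511, -0.9387289)
updated quaternion q' = (-0.9597, -0.2557, 0.0129, 0.1161)
p + v·dt = (2.4400, 0.1850, 2.1300)
v' = v + a·dt = (0.7850, -0.4850, -1.4450)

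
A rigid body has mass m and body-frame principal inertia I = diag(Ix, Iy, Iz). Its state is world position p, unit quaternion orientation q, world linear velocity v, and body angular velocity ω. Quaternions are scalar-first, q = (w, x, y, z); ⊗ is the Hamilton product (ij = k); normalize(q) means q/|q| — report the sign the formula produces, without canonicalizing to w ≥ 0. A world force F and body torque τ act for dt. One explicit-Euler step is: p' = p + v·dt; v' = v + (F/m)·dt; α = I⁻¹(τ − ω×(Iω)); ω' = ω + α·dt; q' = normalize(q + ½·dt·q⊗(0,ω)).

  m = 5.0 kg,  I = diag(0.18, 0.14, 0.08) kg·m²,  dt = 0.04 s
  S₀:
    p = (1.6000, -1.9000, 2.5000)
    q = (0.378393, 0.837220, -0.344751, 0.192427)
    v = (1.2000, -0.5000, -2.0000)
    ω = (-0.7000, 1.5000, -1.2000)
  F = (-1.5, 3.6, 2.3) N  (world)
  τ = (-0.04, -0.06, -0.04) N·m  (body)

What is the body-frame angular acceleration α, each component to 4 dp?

α = (-0.8222, -1.0286, -1.0250)

precession coupling ω×(Iω) = (0.1080, 0.0840, 0.0420)
angular accel α = (-0.8222, -1.0286, -1.0250)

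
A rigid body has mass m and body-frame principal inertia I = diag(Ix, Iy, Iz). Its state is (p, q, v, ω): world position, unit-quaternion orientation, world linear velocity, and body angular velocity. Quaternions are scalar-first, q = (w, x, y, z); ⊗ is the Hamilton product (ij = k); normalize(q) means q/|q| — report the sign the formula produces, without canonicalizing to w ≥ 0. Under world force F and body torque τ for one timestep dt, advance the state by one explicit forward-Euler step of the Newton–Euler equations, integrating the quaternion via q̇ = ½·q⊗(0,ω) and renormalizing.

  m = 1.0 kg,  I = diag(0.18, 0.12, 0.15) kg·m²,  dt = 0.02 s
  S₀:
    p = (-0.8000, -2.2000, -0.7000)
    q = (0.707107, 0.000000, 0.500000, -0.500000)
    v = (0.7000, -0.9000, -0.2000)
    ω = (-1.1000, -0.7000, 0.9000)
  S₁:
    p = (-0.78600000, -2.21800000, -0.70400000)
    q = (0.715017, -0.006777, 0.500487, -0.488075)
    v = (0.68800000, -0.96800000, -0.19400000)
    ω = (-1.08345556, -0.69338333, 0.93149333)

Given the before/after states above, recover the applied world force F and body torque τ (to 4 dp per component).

F = (-0.6000, -3.4000, 0.3000)
τ = (0.1300, 0.0100, 0.1900)

Δω = ω₁−ω₀ = (0.01654444, 0.00661667, 0.03149333)
applied torque τ = (0.1300, 0.0100, 0.1900)
v₁ − v₀ = (-0.01200000, -0.06800000, 0.00600000)
F = m·Δv/dt = (-0.6000, -3.4000, 0.3000)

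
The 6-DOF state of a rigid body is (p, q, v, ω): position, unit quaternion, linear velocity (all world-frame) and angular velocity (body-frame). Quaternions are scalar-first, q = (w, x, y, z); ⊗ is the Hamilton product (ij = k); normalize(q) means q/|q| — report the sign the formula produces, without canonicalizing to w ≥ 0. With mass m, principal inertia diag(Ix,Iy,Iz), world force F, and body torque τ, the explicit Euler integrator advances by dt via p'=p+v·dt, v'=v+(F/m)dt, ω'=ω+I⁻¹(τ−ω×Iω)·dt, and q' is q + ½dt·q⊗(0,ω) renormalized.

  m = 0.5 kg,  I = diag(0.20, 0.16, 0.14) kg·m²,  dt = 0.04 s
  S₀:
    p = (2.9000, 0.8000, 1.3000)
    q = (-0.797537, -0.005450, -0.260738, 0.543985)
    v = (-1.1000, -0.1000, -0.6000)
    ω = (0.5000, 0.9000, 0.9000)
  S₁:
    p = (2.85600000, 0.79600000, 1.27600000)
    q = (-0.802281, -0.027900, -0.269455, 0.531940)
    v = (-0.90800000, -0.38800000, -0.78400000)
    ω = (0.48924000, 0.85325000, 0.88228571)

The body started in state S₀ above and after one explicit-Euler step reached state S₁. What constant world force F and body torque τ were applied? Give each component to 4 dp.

v₁ − v₀ = (0.19200000, -0.28800000, -0.18400000)
F = m·Δv/dt = (2.4000, -3.6000, -2.3000)
ω₁ − ω₀ = (-0.01076000, -0.04675000, -0.01771429)
gyro term ω₀×Iω₀ = (-0.0162, 0.0270, -0.0180)
applied torque τ = (-0.0700, -0.1600, -0.0800)

F = (2.4000, -3.6000, -2.3000)
τ = (-0.0700, -0.1600, -0.0800)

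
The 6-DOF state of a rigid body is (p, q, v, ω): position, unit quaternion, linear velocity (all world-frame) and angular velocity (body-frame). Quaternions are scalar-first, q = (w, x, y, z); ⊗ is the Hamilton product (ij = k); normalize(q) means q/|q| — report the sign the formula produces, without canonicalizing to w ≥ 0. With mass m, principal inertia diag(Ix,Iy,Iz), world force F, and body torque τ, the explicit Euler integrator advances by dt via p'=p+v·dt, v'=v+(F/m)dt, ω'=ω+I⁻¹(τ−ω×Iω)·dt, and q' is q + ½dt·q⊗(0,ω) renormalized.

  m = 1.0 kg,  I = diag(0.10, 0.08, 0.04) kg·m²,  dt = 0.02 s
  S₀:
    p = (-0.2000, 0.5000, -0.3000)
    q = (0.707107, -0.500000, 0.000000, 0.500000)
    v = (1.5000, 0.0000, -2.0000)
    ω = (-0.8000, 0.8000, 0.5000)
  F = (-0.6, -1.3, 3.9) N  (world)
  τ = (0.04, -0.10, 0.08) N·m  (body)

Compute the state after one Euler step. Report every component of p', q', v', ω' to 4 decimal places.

gyro term ω×Iω = (-0.0160, -0.0240, 0.0128)
angular accel α = (0.5600, -0.9500, 1.6800)
ω' = ω + α·dt = (-0.7888, 0.7810, 0.5336)
q⊗(0,ω) = (-0.6500000, -0.9656856, 0.4156856, -0.0464465)
q' = normalize(q + ½dt·q⊗(0,ω)) = (0.7006, -0.5096, 0.0042, 0.4995)
linear accel F/m = (-0.6000, -1.3000, 3.9000)
p' = p + v·dt = (-0.1700, 0.5000, -0.3400)
v' = v + a·dt = (1.4880, -0.0260, -1.9220)

p' = (-0.1700, 0.5000, -0.3400)
q' = (0.7006, -0.5096, 0.0042, 0.4995)
v' = (1.4880, -0.0260, -1.9220)
ω' = (-0.7888, 0.7810, 0.5336)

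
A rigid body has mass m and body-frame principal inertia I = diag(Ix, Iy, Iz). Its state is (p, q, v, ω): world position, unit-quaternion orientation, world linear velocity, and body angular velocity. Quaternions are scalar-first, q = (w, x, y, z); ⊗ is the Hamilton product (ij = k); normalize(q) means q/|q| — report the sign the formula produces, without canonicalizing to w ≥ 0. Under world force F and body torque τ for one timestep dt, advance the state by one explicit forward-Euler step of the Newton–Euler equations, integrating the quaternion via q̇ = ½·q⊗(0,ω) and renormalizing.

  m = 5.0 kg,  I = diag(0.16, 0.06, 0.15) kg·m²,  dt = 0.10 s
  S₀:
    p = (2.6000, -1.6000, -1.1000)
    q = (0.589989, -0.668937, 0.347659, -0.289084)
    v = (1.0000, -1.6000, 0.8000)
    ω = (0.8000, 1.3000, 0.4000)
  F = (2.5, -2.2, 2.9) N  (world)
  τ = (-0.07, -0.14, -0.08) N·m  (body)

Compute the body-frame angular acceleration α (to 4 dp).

α = (-0.7300, -2.3867, 0.1600)

precession coupling ω×(Iω) = (0.0468, 0.0032, -0.1040)
α = I⁻¹(τ − ω×Iω) = (-0.7300, -2.3867, 0.1600)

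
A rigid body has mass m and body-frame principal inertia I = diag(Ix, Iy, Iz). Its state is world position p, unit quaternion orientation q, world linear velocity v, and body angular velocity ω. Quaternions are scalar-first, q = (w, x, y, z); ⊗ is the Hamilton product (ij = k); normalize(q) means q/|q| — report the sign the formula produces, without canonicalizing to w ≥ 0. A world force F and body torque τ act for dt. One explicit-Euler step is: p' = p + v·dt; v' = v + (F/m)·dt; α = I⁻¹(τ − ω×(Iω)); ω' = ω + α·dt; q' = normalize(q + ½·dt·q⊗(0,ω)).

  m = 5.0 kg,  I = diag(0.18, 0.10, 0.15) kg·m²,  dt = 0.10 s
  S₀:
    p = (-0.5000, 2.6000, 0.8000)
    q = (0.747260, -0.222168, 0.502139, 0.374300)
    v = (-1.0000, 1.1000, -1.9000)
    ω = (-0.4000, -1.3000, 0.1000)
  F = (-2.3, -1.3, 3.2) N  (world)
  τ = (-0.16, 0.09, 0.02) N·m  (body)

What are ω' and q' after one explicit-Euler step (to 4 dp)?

ω' = (-0.4853, -1.2088, 0.1411)
q' = (0.7718, -0.2098, 0.4462, 0.4016)

precession coupling ω×(Iω) = (-0.0065, -0.0012, -0.0416)
(τ − ω×Iω)/I = (-0.8528, 0.9120, 0.4107)
ω + α·dt = (-0.4853, -1.2088, 0.1411)
Hamilton product q⊗(0,ω) = (0.5264835, 0.2378999, -1.0989412, 0.5644000)
q + ½dt·q⊗(0,ω), renormalized = (0.7718, -0.2098, 0.4462, 0.4016)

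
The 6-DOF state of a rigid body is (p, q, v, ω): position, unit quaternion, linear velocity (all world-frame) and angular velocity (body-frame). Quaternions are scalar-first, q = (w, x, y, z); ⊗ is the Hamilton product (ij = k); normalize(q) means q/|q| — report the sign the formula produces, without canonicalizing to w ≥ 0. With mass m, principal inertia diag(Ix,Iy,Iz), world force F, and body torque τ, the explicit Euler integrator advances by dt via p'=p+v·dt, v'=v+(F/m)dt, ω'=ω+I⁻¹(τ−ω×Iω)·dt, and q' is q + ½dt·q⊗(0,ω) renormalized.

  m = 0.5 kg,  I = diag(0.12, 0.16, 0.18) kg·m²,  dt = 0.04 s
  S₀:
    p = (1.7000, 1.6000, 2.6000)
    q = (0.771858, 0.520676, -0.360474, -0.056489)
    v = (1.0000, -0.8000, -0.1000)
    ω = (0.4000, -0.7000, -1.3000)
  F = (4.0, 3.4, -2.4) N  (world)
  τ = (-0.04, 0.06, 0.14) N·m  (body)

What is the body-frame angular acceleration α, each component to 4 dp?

α = (-0.4850, 0.1800, 0.8400)

precession coupling ω×(Iω) = (0.0182, 0.0312, -0.0112)
α = I⁻¹(τ − ω×Iω) = (-0.4850, 0.1800, 0.8400)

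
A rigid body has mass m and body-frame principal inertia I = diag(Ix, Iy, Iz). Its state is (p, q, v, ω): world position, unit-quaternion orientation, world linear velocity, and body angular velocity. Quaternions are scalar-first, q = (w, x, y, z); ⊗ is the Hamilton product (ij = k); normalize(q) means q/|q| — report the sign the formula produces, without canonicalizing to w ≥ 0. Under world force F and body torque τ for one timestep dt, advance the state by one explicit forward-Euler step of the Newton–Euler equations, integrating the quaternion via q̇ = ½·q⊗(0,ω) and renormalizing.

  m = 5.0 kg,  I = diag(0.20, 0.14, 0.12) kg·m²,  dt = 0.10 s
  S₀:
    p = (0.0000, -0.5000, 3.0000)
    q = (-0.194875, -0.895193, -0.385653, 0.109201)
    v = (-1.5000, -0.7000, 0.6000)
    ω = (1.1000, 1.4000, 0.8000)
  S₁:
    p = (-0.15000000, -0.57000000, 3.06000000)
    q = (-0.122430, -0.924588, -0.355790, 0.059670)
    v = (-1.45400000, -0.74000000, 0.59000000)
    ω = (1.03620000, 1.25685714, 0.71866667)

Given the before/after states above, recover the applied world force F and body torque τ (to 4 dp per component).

v₁ − v₀ = (0.04600000, -0.04000000, -0.01000000)
F = m·Δv/dt = (2.3000, -2.0000, -0.5000)
Δω = ω₁−ω₀ = (-0.06380000, -0.14314286, -0.08133333)
applied torque τ = (-0.1500, -0.1300, -0.1900)

F = (2.3000, -2.0000, -0.5000)
τ = (-0.1500, -0.1300, -0.1900)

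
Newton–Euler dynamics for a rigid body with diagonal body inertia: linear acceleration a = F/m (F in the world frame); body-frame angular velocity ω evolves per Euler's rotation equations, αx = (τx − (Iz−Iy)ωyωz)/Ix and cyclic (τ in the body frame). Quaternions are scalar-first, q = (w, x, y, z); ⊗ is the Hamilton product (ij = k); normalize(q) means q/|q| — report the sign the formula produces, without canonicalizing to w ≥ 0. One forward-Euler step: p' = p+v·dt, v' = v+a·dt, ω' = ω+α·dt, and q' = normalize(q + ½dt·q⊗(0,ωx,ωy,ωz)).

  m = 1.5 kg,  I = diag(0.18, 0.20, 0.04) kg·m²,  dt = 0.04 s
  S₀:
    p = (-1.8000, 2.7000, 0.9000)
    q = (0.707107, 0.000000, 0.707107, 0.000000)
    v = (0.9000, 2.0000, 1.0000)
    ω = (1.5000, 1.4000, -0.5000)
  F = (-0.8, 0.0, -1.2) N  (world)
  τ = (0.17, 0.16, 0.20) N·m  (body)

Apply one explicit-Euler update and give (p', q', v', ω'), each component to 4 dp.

p' = (-1.7640, 2.7800, 0.9400)
q' = (0.6867, 0.0141, 0.7263, -0.0283)
v' = (0.8787, 2.0000, 0.9680)
ω' = (1.5129, 1.4530, -0.3420)

α = I⁻¹(τ − ω×Iω) = (0.3222, 1.3250, 3.9500)
new body rate ω' = (1.5129, 1.4530, -0.3420)
q⊗(0,ω) = (-0.9899498, 0.7071070, 0.9899498, -1.4142140)
q' = normalize(q + ½dt·q⊗(0,ω)) = (0.6867, 0.0141, 0.7263, -0.0283)
a = F/m = (-0.5333, 0.0000, -0.8000)
new position p' = (-1.7640, 2.7800, 0.9400)
new velocity v' = (0.8787, 2.0000, 0.9680)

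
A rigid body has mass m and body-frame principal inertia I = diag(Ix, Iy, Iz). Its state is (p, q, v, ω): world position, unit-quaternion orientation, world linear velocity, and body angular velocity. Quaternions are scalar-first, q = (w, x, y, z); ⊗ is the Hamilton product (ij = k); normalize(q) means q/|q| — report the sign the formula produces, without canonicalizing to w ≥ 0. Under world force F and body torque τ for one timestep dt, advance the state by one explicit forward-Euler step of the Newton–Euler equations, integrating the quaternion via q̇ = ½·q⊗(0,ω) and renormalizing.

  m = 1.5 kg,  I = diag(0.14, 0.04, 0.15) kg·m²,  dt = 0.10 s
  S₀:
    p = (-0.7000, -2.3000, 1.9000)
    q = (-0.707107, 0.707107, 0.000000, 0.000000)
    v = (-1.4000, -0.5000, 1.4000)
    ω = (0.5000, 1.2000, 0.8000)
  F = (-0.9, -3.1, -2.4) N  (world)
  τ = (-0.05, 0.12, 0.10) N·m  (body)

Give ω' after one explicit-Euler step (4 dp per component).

ω' = (0.3889, 1.5100, 0.9067)

gyro term ω×Iω = (0.1056, -0.0040, -0.0600)
α = I⁻¹(τ − ω×Iω) = (-1.1114, 3.1000, 1.0667)
ω' = ω + α·dt = (0.3889, 1.5100, 0.9067)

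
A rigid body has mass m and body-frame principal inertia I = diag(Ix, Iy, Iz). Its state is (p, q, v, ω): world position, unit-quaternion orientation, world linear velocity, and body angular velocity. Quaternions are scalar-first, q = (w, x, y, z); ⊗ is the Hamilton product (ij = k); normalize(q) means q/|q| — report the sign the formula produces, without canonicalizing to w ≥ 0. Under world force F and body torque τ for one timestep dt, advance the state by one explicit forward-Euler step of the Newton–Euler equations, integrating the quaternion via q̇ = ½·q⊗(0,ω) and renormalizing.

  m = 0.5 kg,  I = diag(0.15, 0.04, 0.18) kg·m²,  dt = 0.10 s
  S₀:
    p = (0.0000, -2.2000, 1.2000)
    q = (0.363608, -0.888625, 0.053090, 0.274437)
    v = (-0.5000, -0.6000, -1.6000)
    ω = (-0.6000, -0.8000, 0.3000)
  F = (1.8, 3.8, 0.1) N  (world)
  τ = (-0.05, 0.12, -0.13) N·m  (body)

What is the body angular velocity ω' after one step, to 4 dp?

angular accel α = (-0.1093, 2.8650, -0.4289)
ω + α·dt = (-0.6109, -0.5135, 0.2571)

ω' = (-0.6109, -0.5135, 0.2571)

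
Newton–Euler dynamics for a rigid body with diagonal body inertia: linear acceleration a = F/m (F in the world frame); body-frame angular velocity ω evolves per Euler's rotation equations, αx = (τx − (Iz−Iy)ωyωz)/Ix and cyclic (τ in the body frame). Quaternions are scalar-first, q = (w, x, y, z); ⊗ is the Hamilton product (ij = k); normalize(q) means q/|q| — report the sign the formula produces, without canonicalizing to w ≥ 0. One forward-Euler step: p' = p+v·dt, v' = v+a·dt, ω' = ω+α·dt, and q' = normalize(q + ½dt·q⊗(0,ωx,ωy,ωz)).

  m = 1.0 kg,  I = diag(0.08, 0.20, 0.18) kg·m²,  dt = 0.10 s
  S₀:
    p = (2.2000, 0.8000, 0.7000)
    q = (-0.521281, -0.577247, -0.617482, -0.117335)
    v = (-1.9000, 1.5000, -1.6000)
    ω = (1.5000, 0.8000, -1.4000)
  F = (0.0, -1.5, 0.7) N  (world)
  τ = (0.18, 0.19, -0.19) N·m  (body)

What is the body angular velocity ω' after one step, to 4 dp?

ω' = (1.6970, 0.7900, -1.5856)

precession coupling ω×(Iω) = (0.0224, 0.2100, 0.1440)
α = I⁻¹(τ − ω×Iω) = (1.9700, -0.1000, -1.8556)
ω + α·dt = (1.6970, 0.7900, -1.5856)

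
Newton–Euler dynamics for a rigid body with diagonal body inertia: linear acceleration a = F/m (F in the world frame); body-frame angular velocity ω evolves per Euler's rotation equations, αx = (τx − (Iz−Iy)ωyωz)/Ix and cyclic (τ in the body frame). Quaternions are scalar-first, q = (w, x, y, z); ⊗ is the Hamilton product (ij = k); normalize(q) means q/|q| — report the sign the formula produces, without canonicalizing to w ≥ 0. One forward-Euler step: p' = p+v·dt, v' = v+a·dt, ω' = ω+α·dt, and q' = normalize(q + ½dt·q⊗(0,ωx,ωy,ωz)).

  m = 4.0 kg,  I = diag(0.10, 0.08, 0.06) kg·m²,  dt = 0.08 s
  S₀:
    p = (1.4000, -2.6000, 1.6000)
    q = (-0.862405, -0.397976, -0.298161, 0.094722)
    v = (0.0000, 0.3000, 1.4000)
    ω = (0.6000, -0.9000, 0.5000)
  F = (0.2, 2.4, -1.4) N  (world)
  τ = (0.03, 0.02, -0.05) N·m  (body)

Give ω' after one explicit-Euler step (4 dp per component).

ω' = (0.6168, -0.8920, 0.4189)

gyro term ω×Iω = (0.0090, 0.0120, 0.0108)
(τ − ω×Iω)/I = (0.2100, 0.1000, -1.0133)
ω + α·dt = (0.6168, -0.8920, 0.4189)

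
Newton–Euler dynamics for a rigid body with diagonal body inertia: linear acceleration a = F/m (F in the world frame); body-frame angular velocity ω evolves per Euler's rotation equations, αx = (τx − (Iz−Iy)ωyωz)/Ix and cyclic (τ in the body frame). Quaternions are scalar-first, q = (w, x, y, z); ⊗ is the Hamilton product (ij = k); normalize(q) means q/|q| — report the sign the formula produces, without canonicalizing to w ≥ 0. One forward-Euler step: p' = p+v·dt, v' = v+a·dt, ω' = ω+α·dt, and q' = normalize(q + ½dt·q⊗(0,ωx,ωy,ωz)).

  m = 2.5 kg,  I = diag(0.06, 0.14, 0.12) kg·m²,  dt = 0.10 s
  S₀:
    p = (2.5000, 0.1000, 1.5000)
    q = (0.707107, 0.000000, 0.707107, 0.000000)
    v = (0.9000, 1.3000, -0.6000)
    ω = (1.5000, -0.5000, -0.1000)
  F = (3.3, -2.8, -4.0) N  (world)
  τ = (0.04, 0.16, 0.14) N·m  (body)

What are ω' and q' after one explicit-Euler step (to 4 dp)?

ω' = (1.5683, -0.3921, 0.0667)
q' = (0.7225, 0.0493, 0.6873, -0.0564)

precession coupling ω×(Iω) = (-0.0010, 0.0090, -0.0600)
angular accel α = (0.6833, 1.0786, 1.6667)
ω' = ω + α·dt = (1.5683, -0.3921, 0.0667)
q⊗(0,ω) = (0.3535535, 0.9899498, -0.3535535, -1.1313712)
updated quaternion q' = (0.7225, 0.0493, 0.6873, -0.0564)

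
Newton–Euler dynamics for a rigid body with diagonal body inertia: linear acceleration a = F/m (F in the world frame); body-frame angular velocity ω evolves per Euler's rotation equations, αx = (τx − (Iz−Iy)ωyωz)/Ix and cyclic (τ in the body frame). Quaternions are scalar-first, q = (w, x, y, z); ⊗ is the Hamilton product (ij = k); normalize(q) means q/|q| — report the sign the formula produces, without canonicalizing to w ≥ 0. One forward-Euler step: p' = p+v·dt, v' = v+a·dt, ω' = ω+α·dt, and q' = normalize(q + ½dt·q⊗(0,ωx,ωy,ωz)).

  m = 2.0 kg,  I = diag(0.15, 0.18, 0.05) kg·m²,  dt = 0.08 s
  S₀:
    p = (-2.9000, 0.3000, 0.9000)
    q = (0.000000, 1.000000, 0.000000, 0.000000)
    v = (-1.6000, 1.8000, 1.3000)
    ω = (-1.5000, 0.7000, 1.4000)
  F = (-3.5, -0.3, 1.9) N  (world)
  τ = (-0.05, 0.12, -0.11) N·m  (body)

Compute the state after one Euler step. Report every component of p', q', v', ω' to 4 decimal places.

p' = (-3.0280, 0.4440, 1.0040)
q' = (0.0598, 0.9963, -0.0558, 0.0279)
v' = (-1.7400, 1.7880, 1.3760)
ω' = (-1.4587, 0.8467, 1.2744)

a = F/m = (-1.7500, -0.1500, 0.9500)
p' = p + v·dt = (-3.0280, 0.4440, 1.0040)
v + (F/m)dt = (-1.7400, 1.7880, 1.3760)
angular accel α = (0.5160, 1.8333, -1.5700)
ω' = ω + α·dt = (-1.4587, 0.8467, 1.2744)
Hamilton product q⊗(0,ω) = (1.5000000, 0.0000000, -1.4000000, 0.7000000)
q + ½dt·q⊗(0,ω), renormalized = (0.0598, 0.9963, -0.0558, 0.0279)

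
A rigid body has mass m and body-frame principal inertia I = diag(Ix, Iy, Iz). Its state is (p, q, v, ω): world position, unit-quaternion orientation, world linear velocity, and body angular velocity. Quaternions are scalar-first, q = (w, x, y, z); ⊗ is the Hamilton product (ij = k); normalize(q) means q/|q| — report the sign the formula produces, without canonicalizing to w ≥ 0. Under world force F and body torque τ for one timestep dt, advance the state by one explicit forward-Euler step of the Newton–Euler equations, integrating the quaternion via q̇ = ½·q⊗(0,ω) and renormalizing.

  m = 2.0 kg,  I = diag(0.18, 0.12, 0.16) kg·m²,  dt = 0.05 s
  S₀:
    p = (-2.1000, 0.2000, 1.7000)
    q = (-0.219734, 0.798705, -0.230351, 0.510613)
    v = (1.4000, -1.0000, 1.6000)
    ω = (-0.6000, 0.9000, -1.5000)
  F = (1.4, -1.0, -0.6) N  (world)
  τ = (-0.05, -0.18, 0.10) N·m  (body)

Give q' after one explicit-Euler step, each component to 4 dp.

2q̇ = q⊗(0,ω) = (1.4524584, 0.0178152, 0.6939291, 0.9102249)
q' = normalize(q + ½dt·q⊗(0,ω)) = (-0.1832, 0.7983, -0.2128, 0.5328)

q' = (-0.1832, 0.7983, -0.2128, 0.5328)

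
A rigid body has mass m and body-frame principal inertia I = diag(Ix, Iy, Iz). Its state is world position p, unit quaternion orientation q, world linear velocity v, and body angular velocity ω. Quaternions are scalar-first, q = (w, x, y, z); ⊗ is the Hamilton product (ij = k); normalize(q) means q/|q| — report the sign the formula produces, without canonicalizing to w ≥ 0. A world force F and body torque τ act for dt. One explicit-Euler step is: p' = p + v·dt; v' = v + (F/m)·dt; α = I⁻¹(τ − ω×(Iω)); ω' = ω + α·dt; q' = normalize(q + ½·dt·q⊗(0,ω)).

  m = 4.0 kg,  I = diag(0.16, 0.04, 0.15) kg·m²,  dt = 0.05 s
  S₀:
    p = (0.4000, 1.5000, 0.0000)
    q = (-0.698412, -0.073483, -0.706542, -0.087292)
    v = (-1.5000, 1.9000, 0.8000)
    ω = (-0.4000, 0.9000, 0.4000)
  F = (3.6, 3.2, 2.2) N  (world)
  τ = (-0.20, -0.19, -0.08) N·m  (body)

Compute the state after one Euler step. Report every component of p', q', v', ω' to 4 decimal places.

p' = (0.3250, 1.5950, 0.0400)
q' = (-0.6821, -0.0716, -0.7204, -0.1030)
v' = (-1.4550, 1.9400, 0.8275)
ω' = (-0.4749, 0.6645, 0.3589)

linear accel F/m = (0.9000, 0.8000, 0.5500)
p' = p + v·dt = (0.3250, 1.5950, 0.0400)
new velocity v' = (-1.4550, 1.9400, 0.8275)
gyro term ω×Iω = (0.0396, -0.0016, 0.0432)
(τ − ω×Iω)/I = (-1.4975, -4.7100, -0.8213)
ω + α·dt = (-0.4749, 0.6645, 0.3589)
q⊗(0,ω) = (0.6414114, 0.0753108, -0.5642608, -0.6281163)
q' = normalize(q + ½dt·q⊗(0,ω)) = (-0.6821, -0.0716, -0.7204, -0.1030)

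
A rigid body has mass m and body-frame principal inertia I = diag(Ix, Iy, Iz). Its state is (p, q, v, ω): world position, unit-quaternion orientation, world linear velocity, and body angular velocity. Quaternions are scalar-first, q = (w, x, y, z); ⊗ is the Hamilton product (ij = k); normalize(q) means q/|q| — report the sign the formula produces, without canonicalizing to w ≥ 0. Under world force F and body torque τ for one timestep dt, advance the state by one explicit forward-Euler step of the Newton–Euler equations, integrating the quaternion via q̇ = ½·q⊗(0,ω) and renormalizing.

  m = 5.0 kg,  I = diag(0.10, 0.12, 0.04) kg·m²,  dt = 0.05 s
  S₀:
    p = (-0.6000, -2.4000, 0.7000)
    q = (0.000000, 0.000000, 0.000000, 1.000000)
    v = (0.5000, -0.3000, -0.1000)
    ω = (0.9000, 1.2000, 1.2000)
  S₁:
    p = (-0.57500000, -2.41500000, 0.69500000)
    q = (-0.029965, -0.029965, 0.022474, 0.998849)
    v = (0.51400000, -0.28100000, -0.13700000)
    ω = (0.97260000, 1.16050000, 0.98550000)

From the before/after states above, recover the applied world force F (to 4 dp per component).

F = (1.4000, 1.9000, -3.7000)

v₁ − v₀ = (0.01400000, 0.01900000, -0.03700000)
F = m·Δv/dt = (1.4000, 1.9000, -3.7000)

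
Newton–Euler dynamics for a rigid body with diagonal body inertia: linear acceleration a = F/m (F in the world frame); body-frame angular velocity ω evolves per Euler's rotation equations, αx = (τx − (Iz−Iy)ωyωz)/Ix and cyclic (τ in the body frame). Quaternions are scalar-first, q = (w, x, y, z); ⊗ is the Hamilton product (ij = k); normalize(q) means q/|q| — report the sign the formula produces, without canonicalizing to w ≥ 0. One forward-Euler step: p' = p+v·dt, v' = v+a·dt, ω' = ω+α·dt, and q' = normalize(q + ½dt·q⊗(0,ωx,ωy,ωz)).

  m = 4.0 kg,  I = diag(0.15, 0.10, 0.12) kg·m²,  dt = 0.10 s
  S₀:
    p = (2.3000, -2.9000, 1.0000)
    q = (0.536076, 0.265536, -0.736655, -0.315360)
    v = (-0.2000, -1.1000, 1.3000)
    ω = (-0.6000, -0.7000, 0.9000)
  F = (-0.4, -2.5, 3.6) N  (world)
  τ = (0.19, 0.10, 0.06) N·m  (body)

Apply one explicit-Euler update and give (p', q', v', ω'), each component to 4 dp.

a = F/m = (-0.1000, -0.6250, 0.9000)
new position p' = (2.2800, -3.0100, 1.1300)
new velocity v' = (-0.2100, -1.1625, 1.3900)
precession coupling ω×(Iω) = (-0.0126, -0.0162, -0.0210)
angular accel α = (1.3507, 1.1620, 0.6750)
ω + α·dt = (-0.4649, -0.5838, 0.9675)
Hamilton product q⊗(0,ω) = (-0.0725129, -1.2053871, -0.4250196, -0.1453998)
updated quaternion q' = (0.5313, 0.2048, -0.7563, -0.3220)

p' = (2.2800, -3.0100, 1.1300)
q' = (0.5313, 0.2048, -0.7563, -0.3220)
v' = (-0.2100, -1.1625, 1.3900)
ω' = (-0.4649, -0.5838, 0.9675)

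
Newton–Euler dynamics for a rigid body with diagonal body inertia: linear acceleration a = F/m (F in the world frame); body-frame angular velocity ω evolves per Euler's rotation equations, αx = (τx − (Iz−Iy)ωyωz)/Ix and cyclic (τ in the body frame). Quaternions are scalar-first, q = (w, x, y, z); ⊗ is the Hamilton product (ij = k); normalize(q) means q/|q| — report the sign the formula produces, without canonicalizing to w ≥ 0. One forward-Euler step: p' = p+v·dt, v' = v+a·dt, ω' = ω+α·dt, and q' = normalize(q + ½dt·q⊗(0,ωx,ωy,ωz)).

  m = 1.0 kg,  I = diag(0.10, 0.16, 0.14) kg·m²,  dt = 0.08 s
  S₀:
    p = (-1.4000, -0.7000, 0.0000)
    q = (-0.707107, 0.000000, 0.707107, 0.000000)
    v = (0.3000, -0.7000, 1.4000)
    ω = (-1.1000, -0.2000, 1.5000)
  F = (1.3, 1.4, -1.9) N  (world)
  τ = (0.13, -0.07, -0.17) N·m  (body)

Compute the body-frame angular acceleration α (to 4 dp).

α = (1.2400, -0.8500, -1.3086)

gyro term ω×Iω = (0.0060, 0.0660, 0.0132)
angular accel α = (1.2400, -0.8500, -1.3086)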